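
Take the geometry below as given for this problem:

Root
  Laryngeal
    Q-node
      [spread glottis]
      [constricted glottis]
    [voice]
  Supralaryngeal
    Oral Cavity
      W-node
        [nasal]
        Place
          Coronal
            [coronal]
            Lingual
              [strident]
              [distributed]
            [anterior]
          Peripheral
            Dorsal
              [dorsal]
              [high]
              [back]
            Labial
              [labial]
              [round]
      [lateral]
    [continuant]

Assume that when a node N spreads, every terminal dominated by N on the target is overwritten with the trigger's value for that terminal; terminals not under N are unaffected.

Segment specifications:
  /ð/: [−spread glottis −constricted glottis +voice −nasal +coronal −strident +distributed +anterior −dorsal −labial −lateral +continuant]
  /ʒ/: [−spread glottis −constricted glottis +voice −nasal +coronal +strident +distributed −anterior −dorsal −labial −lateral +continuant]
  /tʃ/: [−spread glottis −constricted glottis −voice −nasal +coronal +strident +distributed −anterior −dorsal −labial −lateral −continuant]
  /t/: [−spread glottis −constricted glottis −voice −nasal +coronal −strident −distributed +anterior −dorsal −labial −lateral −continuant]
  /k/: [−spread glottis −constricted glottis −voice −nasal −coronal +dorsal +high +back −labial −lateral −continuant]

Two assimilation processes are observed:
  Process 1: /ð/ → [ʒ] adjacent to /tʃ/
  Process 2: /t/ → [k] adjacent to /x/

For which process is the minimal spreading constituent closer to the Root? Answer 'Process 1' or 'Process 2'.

Process 2

In Process 1, [anterior], [strident] change, so the minimal spreading node is Coronal at depth 5.
In Process 2, [coronal], [anterior], [distributed], [strident], [dorsal], [high], [back] change, so the minimal spreading node is Place at depth 4.
Place (depth 4) sits above Coronal (depth 5), making Process 2 the one with the higher spreading node.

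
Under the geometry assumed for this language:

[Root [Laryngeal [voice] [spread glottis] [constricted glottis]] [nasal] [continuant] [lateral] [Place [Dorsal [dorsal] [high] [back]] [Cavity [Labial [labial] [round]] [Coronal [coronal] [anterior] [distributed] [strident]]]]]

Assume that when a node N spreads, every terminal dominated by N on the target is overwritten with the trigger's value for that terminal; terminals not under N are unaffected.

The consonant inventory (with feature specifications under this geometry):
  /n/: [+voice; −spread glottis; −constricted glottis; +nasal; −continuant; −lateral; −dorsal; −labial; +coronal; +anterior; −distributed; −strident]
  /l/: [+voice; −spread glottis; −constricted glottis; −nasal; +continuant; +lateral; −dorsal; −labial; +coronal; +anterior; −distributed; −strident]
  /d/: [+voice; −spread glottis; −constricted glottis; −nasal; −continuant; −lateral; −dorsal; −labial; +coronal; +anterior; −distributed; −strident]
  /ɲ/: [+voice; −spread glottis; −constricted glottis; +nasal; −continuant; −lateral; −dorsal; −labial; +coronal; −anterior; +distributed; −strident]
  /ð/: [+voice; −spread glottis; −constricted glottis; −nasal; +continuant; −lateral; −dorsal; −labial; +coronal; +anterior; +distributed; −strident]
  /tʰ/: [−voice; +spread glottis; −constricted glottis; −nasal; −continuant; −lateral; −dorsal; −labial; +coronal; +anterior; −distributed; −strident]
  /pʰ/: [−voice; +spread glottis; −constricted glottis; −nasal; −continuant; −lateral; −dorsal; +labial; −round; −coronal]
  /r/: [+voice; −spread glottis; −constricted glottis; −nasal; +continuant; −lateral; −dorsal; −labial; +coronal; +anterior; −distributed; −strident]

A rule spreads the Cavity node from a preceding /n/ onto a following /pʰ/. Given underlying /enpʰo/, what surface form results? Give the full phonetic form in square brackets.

The Cavity node dominates the terminals [labial], [round], [coronal], [anterior], [distributed], [strident].
The target acquires /n/'s values for everything under Cavity — [−labial], [+coronal], [+anterior], [−distributed], [−strident] — while keeping its own [voice], [spread glottis], [constricted glottis], ….
This feature bundle is that of [tʰ], so /enpʰo/ surfaces as [entʰo].

[entʰo]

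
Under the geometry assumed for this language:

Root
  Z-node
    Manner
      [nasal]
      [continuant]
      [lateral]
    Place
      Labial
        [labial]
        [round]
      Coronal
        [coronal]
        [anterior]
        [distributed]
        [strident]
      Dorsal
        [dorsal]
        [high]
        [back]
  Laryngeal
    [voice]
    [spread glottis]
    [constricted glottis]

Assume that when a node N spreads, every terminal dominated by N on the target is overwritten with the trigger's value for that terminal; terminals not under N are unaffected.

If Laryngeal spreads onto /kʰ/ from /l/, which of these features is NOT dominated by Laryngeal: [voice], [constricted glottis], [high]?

[high]

Laryngeal dominates exactly [voice], [spread glottis], [constricted glottis].
[constricted glottis], [voice] all lie under Laryngeal, so they are overwritten when Laryngeal spreads.
But [high] is a dependent of Dorsal, outside Laryngeal; it is therefore untouched by the spreading.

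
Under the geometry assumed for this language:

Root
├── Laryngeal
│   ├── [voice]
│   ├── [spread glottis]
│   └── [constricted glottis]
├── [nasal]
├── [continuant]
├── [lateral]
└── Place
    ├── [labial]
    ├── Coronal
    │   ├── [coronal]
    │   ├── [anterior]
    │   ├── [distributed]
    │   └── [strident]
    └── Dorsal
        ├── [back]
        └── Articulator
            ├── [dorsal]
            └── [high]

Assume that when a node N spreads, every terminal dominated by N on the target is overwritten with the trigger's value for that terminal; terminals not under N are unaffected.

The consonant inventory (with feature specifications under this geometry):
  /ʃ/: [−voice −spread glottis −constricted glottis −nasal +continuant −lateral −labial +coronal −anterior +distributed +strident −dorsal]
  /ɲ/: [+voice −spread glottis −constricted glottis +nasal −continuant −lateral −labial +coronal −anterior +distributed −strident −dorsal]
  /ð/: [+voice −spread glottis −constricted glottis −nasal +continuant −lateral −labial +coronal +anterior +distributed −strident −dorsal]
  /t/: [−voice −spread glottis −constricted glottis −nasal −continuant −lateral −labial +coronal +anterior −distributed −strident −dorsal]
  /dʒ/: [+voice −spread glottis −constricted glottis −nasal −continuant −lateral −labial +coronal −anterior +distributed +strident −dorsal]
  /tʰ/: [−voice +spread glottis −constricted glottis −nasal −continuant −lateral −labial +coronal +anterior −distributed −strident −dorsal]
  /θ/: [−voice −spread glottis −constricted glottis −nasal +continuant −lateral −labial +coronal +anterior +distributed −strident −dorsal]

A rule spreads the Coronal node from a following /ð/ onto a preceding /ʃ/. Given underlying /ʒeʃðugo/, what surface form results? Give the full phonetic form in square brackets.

[ʒeθðugo]

Terminals under Coronal in this geometry: [coronal], [anterior], [distributed], [strident].
The target acquires /ð/'s values for everything under Coronal — [+coronal], [+anterior], [+distributed], [−strident] — while keeping its own [voice], [spread glottis], [constricted glottis], ….
Among the inventory, only /θ/ has exactly this specification, giving the surface form [ʒeθðugo].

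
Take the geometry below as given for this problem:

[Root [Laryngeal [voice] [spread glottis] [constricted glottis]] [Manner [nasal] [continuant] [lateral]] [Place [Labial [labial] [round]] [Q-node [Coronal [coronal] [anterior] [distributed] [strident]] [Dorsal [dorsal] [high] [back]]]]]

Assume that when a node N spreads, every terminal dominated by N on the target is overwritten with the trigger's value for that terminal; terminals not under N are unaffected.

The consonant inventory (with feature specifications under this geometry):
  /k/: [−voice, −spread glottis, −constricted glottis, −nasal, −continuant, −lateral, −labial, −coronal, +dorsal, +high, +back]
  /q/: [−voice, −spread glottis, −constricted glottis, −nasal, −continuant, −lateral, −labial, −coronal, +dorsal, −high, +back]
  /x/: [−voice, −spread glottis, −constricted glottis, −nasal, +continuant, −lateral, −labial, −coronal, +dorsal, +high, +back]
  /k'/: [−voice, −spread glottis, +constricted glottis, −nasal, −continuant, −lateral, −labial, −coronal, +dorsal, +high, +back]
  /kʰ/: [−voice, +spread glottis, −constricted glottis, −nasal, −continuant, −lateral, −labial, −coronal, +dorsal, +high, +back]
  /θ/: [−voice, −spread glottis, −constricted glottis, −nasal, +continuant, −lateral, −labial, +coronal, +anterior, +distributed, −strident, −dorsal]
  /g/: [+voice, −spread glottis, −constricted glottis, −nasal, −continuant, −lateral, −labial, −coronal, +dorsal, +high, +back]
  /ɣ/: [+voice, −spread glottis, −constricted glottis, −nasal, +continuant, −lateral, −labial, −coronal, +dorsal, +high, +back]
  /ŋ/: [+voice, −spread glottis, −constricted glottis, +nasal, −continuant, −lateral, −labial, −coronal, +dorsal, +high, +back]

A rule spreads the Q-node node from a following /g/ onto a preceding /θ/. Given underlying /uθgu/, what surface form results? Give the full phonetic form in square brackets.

[uxgu]

Terminals under Q-node in this geometry: [coronal], [anterior], [distributed], [strident], [dorsal], [high], [back].
Spreading Q-node from /g/ onto /θ/ replaces those values with /g/'s: [−coronal], [+dorsal], [+high], [+back]. Features outside Q-node ([voice], [spread glottis], [constricted glottis], …) stay as in /θ/.
The resulting bundle matches /x/ in the inventory; substituting it for /θ/ gives [uxgu].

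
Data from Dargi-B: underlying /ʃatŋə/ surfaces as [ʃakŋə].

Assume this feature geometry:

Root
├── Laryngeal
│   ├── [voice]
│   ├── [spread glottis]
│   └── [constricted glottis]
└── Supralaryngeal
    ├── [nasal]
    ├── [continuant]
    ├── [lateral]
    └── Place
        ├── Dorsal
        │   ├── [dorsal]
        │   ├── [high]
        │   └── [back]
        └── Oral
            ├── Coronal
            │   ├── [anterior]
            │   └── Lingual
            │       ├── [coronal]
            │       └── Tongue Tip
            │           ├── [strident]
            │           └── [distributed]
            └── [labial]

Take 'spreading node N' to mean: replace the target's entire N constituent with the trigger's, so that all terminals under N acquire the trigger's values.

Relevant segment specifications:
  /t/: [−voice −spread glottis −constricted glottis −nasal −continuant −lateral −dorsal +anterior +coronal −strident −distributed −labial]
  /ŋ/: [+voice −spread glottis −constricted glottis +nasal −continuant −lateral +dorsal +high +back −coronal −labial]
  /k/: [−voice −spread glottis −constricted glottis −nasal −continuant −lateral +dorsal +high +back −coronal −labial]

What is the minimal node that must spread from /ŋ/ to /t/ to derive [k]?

The alternation /t/ → [k] changes [coronal], [anterior], [distributed], [strident], [dorsal], [high], [back] and nothing else.
These terminals are all dominated by Place, and no proper subconstituent of Place covers them all; Place is their lowest common ancestor.
If Place spreads, every terminal under it takes /ŋ/'s value, producing [k] as observed.
[nasal] — on which /ŋ/ differs from /t/ — is unchanged, so neither Supralaryngeal nor anything higher can have spread; the constituent is no larger than Place.

Place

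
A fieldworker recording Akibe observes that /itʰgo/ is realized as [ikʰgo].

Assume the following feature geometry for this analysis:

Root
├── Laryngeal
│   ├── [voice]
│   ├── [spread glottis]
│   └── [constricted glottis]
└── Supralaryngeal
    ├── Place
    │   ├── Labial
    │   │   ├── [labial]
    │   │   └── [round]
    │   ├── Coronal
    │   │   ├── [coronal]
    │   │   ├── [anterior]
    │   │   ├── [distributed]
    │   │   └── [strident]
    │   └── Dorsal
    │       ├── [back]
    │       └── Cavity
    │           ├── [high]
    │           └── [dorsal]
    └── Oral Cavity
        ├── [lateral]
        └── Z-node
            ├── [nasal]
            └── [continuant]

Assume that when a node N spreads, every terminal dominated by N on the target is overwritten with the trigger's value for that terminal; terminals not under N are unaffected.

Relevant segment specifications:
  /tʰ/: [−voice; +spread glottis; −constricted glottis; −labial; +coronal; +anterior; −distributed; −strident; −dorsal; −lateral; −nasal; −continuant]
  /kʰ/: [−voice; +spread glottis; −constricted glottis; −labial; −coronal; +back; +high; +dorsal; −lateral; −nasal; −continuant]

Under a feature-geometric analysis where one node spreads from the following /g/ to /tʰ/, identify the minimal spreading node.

Place

/tʰ/ and [kʰ] differ in [coronal], [anterior], [distributed], [strident], [dorsal], [high], [back]; every other specified feature is identical.
In this geometry the lowest node dominating all of them is Place: every daughter of Place dominates only a proper subset, so no lower node suffices.
Delinking /tʰ/'s Place and associating /g/'s Place gives precisely the feature bundle of [kʰ].
[voice], [spread glottis] stay as in /tʰ/ although /g/ differs there, so no node dominating them spread; among the remaining candidates Place is the lowest that derives the output.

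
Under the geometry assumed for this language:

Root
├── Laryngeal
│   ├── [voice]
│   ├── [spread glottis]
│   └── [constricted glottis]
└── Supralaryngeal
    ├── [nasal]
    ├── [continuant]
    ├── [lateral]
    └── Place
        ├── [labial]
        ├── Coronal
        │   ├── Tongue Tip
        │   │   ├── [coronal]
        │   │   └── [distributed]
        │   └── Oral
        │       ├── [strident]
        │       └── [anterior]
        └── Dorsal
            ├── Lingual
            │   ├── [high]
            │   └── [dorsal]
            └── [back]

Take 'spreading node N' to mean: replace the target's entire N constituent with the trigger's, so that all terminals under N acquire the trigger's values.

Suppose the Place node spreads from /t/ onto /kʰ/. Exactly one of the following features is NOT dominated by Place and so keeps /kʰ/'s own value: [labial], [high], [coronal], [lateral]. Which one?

[lateral]

Under this geometry, Place contains [labial], [coronal], [distributed], [strident], [anterior], [high], [dorsal], [back].
Spreading Place replaces [coronal], [labial], [high] with the trigger's values, since each sits inside the Place constituent.
[lateral] is not within the Place subtree (it hangs from Supralaryngeal), so /kʰ/'s [lateral] value survives.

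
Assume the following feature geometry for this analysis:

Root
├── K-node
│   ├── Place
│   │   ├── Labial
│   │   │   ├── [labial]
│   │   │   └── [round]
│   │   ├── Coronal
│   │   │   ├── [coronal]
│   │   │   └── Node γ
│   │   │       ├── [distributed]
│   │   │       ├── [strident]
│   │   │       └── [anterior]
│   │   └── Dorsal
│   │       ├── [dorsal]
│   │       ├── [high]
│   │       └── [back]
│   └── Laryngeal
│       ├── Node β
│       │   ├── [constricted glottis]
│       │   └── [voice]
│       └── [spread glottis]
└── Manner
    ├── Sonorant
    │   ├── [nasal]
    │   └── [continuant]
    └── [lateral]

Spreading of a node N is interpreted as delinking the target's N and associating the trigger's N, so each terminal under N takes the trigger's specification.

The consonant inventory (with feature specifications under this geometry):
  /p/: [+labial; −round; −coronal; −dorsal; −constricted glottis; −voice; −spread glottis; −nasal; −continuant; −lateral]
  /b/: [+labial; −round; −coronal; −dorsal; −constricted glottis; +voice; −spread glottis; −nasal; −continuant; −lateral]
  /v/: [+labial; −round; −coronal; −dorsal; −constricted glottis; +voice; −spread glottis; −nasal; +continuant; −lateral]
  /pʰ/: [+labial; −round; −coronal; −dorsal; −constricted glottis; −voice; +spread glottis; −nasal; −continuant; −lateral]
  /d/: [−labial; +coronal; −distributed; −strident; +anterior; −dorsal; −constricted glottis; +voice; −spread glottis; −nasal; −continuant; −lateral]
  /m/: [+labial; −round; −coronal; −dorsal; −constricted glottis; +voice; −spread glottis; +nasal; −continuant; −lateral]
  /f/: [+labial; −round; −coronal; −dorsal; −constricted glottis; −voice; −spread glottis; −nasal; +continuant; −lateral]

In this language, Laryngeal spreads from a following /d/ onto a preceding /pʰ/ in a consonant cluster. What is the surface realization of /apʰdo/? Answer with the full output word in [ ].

Terminals under Laryngeal in this geometry: [constricted glottis], [voice], [spread glottis].
After delinking /pʰ/'s Laryngeal and linking /d/'s, the affected terminals become [−constricted glottis], [+voice], [−spread glottis]; [labial], [round], [coronal], … (outside Laryngeal) are retained from /pʰ/.
This feature bundle is that of [b], so /apʰdo/ surfaces as [abdo].

[abdo]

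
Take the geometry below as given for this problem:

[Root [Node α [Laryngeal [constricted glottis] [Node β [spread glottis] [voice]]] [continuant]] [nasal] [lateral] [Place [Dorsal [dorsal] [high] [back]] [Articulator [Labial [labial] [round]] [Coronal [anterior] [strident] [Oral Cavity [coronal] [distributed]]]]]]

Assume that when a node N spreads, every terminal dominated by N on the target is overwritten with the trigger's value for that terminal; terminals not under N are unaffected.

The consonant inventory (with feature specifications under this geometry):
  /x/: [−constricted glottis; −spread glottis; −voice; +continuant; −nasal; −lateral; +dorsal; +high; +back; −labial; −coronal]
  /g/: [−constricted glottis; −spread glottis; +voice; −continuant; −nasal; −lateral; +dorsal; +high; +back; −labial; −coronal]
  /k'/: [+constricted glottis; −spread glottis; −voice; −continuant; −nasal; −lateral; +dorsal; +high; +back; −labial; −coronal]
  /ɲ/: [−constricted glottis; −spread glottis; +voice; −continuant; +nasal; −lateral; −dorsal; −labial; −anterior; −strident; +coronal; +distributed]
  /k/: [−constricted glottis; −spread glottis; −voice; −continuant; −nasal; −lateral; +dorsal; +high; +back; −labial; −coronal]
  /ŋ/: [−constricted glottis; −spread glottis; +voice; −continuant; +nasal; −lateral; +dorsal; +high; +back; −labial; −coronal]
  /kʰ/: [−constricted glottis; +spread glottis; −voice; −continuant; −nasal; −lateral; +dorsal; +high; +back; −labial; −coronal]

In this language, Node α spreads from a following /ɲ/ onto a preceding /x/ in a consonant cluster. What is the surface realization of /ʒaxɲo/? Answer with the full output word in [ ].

[ʒagɲo]

The Node α node dominates the terminals [constricted glottis], [spread glottis], [voice], [continuant].
The target acquires /ɲ/'s values for everything under Node α — [−constricted glottis], [−spread glottis], [+voice], [−continuant] — while keeping its own [nasal], [lateral], [dorsal], ….
Among the inventory, only /g/ has exactly this specification, giving the surface form [ʒagɲo].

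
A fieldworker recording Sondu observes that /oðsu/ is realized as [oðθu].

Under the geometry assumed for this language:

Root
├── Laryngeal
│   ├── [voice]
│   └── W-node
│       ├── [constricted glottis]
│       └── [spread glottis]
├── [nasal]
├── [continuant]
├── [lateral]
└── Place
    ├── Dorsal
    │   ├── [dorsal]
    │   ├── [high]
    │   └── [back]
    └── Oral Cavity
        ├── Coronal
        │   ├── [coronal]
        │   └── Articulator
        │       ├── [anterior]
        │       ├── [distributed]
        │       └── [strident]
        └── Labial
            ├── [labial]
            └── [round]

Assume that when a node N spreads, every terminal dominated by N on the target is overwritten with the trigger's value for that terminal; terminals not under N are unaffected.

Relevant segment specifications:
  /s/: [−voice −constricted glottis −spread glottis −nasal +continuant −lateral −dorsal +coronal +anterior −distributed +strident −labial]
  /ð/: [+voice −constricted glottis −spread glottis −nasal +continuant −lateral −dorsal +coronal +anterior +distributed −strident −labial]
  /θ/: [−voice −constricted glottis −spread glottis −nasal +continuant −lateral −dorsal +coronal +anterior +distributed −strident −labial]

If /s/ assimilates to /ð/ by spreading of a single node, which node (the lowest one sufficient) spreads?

Articulator

The alternation /s/ → [θ] changes [distributed], [strident] and nothing else.
The smallest constituent containing every changed terminal is Articulator — each of its daughters lacks at least one of the affected features.
Delinking /s/'s Articulator and associating /ð/'s Articulator gives precisely the feature bundle of [θ].
[voice], a feature on which the two segments disagree outside Articulator, is unchanged — nothing dominating it spread, and Articulator is the minimal sufficient constituent.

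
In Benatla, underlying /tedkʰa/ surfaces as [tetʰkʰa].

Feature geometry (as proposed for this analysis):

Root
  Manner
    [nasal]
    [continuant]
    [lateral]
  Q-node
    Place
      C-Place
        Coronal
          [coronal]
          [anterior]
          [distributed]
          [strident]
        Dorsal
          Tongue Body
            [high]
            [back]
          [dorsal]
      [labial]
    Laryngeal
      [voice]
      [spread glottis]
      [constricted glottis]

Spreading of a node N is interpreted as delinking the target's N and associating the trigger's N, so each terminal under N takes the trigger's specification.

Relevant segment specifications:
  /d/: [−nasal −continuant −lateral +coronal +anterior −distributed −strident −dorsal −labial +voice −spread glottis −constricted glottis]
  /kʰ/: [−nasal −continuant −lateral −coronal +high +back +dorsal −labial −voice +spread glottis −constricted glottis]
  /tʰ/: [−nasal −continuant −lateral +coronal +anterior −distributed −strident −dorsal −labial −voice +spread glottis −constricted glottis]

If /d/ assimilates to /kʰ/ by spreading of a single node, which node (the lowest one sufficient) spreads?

Laryngeal

Comparing /d/ with its surface form [tʰ], the features that change are [voice], [spread glottis].
In this geometry the lowest node dominating all of them is Laryngeal: every daughter of Laryngeal dominates only a proper subset, so no lower node suffices.
Spreading Laryngeal from /kʰ/ overwrites each of those terminals with /kʰ/'s values, yielding exactly [tʰ].
Had Q-node or a higher node spread, [dorsal], [coronal] would have taken /kʰ/'s values; they stay as in /d/, confirming the spreading constituent is exactly Laryngeal.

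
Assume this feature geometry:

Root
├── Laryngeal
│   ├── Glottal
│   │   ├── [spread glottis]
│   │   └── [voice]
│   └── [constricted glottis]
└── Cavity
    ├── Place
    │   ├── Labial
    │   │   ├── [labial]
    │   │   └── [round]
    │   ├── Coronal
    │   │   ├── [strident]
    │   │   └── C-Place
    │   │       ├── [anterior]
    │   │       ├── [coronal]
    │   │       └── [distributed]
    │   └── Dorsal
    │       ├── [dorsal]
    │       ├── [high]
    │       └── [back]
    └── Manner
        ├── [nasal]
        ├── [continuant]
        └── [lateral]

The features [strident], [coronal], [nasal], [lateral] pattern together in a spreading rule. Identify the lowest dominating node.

[strident]: Root / Cavity / Place / Coronal / [strident].
[coronal]: Root / Cavity / Place / Coronal / C-Place / [coronal].
[nasal]: Root / Cavity / Manner / [nasal].
[lateral]: Root / Cavity / Manner / [lateral].
The lowest node appearing on every path is Cavity; each proper daughter of Cavity fails to dominate at least one of the listed features.

Cavity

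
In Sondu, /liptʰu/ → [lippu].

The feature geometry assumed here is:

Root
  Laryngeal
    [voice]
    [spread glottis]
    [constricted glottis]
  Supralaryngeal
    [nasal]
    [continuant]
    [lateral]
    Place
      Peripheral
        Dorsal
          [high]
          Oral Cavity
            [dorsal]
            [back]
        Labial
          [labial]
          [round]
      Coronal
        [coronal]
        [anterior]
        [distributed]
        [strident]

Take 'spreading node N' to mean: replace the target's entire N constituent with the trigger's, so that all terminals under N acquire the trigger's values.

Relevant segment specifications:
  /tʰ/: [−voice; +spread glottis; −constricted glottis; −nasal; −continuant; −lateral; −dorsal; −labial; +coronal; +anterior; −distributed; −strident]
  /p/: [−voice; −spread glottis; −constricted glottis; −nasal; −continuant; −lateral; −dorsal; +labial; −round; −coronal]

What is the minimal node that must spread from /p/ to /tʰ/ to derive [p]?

The alternation /tʰ/ → [p] changes [spread glottis], [labial], [round], [coronal], [anterior], [distributed], [strident] and nothing else.
Tracing each changed feature up the tree, the paths first meet at Root; any lower node misses at least one of them.
If Root spreads, every terminal under it takes /p/'s value, producing [p] as observed.

Root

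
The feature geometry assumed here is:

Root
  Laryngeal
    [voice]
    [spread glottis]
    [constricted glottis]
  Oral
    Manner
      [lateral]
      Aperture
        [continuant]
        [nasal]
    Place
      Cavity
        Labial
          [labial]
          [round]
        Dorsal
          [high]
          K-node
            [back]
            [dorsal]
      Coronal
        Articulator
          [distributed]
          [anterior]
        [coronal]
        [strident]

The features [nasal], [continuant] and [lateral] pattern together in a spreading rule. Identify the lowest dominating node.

[nasal] is immediately dominated by Aperture.
[continuant] is immediately dominated by Aperture.
[lateral] is immediately dominated by Manner.
The lowest node appearing on every path is Manner; each proper daughter of Manner fails to dominate at least one of the listed features.

Manner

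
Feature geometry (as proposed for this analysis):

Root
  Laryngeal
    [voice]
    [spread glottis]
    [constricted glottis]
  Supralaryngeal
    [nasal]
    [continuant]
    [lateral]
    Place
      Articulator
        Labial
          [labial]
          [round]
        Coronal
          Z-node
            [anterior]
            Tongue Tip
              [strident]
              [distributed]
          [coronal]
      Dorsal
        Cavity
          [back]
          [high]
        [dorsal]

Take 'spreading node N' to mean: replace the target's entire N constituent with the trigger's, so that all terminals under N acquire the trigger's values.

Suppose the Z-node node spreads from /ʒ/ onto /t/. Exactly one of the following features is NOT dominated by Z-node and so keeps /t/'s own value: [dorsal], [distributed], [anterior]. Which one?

The terminals dominated by Z-node are [anterior], [strident], [distributed].
Of the listed options, [anterior], [distributed] are among these and would be overwritten by spreading Z-node.
But [dorsal] is a dependent of Dorsal, outside Z-node; it is therefore untouched by the spreading.

[dorsal]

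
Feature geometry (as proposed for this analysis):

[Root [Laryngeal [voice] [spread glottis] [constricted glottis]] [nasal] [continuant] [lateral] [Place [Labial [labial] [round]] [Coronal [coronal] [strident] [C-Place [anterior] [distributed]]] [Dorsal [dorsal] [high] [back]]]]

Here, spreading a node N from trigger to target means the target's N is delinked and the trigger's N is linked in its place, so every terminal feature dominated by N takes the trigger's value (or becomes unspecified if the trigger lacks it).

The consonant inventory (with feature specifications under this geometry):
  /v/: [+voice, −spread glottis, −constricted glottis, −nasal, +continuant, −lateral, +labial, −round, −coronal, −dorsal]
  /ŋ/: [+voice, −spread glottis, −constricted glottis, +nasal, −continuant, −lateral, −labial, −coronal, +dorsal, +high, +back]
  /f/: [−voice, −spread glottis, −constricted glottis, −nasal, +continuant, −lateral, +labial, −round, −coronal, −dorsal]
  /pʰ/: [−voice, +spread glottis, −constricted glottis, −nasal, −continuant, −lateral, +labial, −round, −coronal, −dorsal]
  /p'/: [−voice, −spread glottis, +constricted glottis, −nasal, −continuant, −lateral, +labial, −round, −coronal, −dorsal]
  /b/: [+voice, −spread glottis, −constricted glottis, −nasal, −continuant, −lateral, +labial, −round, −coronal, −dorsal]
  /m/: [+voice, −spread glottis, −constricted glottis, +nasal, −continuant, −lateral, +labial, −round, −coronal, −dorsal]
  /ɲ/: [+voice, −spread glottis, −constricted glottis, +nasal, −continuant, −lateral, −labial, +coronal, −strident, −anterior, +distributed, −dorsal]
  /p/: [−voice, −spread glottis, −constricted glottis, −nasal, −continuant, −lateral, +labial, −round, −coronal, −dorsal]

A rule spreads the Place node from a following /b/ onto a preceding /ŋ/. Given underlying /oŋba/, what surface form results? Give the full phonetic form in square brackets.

Terminals under Place in this geometry: [labial], [round], [coronal], [strident], [anterior], [distributed], [dorsal], [high], [back].
The target acquires /b/'s values for everything under Place — [+labial], [−round], [−coronal], [−dorsal] — while keeping its own [voice], [spread glottis], [constricted glottis], ….
Among the inventory, only /m/ has exactly this specification, giving the surface form [omba].

[omba]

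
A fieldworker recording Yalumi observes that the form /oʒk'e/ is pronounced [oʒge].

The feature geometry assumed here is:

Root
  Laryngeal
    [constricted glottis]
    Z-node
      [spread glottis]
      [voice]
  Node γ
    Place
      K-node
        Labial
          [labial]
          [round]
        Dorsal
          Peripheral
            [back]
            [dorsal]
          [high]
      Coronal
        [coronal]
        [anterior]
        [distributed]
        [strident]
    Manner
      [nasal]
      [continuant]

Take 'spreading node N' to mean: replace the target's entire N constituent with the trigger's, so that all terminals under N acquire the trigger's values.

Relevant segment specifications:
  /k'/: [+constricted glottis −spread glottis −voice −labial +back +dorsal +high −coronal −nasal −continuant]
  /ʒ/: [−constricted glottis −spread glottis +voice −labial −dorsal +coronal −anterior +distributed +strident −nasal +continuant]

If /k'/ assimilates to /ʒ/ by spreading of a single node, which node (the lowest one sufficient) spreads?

Laryngeal

/k'/ and [g] differ in [voice], [constricted glottis]; every other specified feature is identical.
Tracing each changed feature up the tree, the paths first meet at Laryngeal; any lower node misses at least one of them.
Spreading Laryngeal from /ʒ/ overwrites each of those terminals with /ʒ/'s values, yielding exactly [g].
Since [dorsal], [coronal] are preserved even though /ʒ/ disagrees there, no node above Laryngeal spread.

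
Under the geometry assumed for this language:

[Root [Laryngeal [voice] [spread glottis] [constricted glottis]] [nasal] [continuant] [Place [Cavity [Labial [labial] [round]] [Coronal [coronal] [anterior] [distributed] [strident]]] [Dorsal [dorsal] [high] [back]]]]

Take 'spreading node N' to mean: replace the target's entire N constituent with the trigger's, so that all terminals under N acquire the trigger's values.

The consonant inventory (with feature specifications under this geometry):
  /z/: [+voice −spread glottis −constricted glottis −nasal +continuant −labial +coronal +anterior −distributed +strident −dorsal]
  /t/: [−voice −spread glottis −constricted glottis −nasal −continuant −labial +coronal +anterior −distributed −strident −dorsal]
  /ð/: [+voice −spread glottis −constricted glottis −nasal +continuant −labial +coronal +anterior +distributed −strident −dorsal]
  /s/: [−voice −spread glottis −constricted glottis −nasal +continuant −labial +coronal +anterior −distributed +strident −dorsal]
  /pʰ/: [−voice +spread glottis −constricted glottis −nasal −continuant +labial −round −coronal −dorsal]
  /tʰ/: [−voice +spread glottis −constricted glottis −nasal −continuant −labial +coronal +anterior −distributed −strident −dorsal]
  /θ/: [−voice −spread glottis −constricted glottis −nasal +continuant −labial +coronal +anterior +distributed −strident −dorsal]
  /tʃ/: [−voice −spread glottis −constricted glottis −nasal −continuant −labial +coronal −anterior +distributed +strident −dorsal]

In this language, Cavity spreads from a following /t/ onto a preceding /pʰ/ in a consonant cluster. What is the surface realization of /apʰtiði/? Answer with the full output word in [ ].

Terminals under Cavity in this geometry: [labial], [round], [coronal], [anterior], [distributed], [strident].
After delinking /pʰ/'s Cavity and linking /t/'s, the affected terminals become [−labial], [+coronal], [+anterior], [−distributed], [−strident]; [voice], [spread glottis], [constricted glottis], … (outside Cavity) are retained from /pʰ/.
This feature bundle is that of [tʰ], so /apʰtiði/ surfaces as [atʰtiði].

[atʰtiði]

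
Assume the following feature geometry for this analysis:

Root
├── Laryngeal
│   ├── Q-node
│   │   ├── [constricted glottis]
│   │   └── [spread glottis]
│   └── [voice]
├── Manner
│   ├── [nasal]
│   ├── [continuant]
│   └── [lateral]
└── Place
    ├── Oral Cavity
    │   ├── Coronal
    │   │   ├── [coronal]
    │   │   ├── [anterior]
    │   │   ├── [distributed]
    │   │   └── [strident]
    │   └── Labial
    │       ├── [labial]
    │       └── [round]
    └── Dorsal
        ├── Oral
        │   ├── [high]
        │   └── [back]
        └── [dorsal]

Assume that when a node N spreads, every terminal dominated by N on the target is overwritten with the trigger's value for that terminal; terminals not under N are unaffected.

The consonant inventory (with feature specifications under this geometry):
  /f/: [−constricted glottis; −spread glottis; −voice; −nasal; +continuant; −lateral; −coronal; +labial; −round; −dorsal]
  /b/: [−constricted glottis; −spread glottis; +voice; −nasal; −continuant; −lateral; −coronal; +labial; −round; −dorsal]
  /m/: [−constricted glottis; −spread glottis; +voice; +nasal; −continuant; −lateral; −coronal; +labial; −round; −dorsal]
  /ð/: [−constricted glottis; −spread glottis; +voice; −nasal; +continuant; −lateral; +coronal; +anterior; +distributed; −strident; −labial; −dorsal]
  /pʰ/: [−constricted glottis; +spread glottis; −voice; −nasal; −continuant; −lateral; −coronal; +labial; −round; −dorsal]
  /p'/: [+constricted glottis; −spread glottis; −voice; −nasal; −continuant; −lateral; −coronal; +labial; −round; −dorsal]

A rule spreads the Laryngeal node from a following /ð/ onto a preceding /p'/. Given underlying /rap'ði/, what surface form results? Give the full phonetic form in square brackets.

The Laryngeal node dominates the terminals [constricted glottis], [spread glottis], [voice].
Spreading Laryngeal from /ð/ onto /p'/ replaces those values with /ð/'s: [−constricted glottis], [−spread glottis], [+voice]. Features outside Laryngeal ([nasal], [continuant], [lateral], …) stay as in /p'/.
Among the inventory, only /b/ has exactly this specification, giving the surface form [rabði].

[rabði]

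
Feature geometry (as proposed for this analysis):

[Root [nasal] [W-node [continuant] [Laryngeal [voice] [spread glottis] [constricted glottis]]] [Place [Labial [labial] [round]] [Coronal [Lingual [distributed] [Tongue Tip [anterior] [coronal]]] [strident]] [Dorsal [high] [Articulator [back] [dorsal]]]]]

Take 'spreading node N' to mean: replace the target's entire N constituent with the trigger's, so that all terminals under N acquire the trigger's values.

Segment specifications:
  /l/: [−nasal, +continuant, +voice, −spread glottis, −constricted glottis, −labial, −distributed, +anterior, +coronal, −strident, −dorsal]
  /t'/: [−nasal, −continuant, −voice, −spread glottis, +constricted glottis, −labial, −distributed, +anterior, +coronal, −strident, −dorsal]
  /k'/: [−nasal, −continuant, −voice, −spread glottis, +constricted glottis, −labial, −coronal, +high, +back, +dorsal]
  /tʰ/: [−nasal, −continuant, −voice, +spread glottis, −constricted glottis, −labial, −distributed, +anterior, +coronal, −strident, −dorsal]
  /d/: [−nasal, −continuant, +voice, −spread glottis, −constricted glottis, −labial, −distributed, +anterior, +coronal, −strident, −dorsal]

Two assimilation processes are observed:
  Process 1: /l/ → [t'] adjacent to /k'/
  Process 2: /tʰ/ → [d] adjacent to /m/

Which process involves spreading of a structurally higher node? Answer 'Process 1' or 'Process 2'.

Process 1 alters [voice], [constricted glottis], [continuant]; the lowest common ancestor is W-node (depth 1 from Root).
Process 2 alters [voice], [spread glottis]; the lowest common ancestor is Laryngeal (depth 2 from Root).
Depth 1 < depth 2; Process 1 involves the structurally higher constituent W-node.

Process 1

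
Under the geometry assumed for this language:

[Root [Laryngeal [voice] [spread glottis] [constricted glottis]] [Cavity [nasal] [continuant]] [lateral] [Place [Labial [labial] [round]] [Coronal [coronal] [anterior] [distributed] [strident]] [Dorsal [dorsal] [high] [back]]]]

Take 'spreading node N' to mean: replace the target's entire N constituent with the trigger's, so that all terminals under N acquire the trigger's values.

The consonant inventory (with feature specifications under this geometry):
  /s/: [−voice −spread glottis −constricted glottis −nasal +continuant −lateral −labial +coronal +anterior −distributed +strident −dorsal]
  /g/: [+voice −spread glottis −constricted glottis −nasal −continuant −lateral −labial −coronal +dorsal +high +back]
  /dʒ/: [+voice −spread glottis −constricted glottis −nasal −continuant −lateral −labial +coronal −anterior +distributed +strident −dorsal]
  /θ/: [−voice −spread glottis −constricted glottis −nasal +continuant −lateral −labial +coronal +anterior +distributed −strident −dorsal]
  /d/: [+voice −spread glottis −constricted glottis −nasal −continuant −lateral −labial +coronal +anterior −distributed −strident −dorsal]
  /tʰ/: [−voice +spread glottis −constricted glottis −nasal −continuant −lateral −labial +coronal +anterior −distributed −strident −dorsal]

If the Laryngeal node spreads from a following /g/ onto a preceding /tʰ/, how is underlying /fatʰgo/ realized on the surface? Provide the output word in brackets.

[fadgo]

Terminals under Laryngeal in this geometry: [voice], [spread glottis], [constricted glottis].
After delinking /tʰ/'s Laryngeal and linking /g/'s, the affected terminals become [+voice], [−spread glottis], [−constricted glottis]; [nasal], [continuant], [lateral], … (outside Laryngeal) are retained from /tʰ/.
Among the inventory, only /d/ has exactly this specification, giving the surface form [fadgo].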